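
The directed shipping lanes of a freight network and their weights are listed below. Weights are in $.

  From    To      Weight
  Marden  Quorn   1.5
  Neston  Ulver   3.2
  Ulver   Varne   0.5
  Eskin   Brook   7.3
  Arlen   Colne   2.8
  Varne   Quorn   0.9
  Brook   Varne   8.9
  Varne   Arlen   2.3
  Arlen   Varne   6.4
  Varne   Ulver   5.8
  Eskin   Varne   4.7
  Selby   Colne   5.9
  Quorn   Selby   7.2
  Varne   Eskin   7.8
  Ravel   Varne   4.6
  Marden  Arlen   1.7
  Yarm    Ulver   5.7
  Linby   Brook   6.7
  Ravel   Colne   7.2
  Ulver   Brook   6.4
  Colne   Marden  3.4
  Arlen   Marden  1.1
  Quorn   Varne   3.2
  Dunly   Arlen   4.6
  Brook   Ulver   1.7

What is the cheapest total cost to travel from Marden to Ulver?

$10.5

Enumerating some paths:
Marden - Arlen - Varne - Ulver: 1.7+6.4+5.8 = 13.9
Marden - Quorn - Varne - Eskin - Brook - Ulver: 1.5+3.2+7.8+7.3+1.7 = 21.5
Marden - Quorn - Varne - Ulver: 1.5+3.2+5.8 = 10.5
The minimum is $10.5 via Marden - Quorn - Varne - Ulver.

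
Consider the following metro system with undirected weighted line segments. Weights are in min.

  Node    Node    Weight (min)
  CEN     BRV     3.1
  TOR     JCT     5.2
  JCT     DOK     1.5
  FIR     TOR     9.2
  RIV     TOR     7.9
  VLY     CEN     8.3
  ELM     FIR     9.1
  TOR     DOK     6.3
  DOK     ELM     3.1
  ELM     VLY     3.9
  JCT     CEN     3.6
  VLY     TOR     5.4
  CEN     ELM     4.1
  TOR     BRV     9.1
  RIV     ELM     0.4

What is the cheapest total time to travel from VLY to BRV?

Enumerating some paths:
VLY → CEN → BRV: 8.3+3.1 = 11.4
VLY → ELM → CEN → BRV: 3.9+4.1+3.1 = 11.1
The minimum is 11.1 min via VLY → ELM → CEN → BRV.

11.1 min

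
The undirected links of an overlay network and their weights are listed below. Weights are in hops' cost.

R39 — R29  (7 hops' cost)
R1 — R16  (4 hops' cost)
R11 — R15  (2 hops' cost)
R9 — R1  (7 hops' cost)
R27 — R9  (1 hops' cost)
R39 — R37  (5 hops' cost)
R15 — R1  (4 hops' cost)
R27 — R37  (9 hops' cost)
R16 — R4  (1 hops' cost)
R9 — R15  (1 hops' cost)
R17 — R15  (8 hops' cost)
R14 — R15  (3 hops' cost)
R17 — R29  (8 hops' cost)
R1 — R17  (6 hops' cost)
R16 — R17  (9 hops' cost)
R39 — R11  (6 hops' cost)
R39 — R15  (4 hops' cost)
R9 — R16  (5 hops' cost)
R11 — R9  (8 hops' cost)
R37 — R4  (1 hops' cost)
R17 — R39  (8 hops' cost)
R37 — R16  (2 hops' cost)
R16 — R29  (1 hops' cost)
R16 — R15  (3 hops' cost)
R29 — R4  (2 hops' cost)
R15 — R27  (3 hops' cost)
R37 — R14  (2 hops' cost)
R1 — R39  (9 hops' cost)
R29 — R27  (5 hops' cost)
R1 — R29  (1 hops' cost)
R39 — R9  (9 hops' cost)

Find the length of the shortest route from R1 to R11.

Settle nodes by increasing distance from R1:
R1: 0
R29: 1  (via R1)
R16: 2  (via R29)
R4: 3  (via R29)
R37: 4  (via R16)
R15: 4  (via R1)
R9: 5  (via R15)
R11: 6  (via R15)
Shortest route: R1 → R15 → R11 = 6 hops' cost.

6 hops' cost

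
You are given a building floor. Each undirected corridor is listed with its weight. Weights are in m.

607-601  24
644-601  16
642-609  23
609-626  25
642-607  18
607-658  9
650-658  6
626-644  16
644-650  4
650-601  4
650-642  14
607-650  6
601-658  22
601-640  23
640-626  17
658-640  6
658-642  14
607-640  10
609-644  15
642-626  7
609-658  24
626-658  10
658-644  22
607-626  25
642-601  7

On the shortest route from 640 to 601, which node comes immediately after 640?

Enumerating some paths:
640 → 658 → 650 → 601: 6+6+4 = 16
640 → 607 → 650 → 601: 10+6+4 = 20
The minimum is 16 m via 640 → 658 → 650 → 601.
So from 640 the first move is to 658.

658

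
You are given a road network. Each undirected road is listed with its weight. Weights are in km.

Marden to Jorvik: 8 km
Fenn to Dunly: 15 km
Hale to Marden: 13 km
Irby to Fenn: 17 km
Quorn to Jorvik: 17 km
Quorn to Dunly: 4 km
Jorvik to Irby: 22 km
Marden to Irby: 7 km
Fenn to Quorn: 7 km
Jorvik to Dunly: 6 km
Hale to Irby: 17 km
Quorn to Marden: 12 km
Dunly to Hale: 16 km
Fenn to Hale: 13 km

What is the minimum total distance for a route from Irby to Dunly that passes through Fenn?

Shortest Irby→Fenn: Irby → Fenn = 17
Best Fenn to Dunly: Fenn → Quorn → Dunly costing 11
Total via Fenn: 17 + 11 = 28 km.

28 km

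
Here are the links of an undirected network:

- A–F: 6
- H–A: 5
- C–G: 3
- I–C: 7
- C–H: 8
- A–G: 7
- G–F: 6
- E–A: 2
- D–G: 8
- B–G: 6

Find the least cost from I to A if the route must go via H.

Shortest I→H: I → C → H = 15
Shortest H→A: H → A = 5
Total via H: 15 + 5 = 20.

20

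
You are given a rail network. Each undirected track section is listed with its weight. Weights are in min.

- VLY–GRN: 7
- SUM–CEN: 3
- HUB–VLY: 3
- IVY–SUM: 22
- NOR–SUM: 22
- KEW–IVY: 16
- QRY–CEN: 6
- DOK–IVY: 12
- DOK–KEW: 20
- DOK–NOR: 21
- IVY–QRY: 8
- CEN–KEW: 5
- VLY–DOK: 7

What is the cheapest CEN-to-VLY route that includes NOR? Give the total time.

53 min

Shortest CEN→NOR: CEN → SUM → NOR = 25
Best NOR to VLY: NOR → DOK → VLY costing 28
Total via NOR: 25 + 28 = 53 min.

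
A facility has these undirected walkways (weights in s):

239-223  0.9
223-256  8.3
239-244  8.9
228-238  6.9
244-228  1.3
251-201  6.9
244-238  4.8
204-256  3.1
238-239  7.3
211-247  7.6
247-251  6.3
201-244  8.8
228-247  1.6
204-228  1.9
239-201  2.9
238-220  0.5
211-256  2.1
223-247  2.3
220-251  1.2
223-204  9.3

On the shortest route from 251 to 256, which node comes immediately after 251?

220

Enumerating some paths:
251 → 247 → 211 → 256: 6.3+7.6+2.1 = 16
251 → 220 → 238 → 244 → 228 → 204 → 256: 1.2+0.5+4.8+1.3+1.9+3.1 = 12.8
251 → 220 → 238 → 228 → 204 → 256: 1.2+0.5+6.9+1.9+3.1 = 13.6
251 → 247 → 228 → 204 → 256: 6.3+1.6+1.9+3.1 = 12.9
The minimum is 12.8 s via 251 → 220 → 238 → 244 → 228 → 204 → 256.
So from 251 the first move is to 220.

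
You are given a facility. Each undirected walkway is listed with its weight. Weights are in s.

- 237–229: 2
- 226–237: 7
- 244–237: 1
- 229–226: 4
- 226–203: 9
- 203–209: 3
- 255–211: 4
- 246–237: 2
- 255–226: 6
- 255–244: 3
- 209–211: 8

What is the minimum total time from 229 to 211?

Enumerating some paths:
229–226–255–211: 4+6+4 = 14
229–226–237–244–255–211: 4+7+1+3+4 = 19
229–237–226–255–211: 2+7+6+4 = 19
229–237–244–255–211: 2+1+3+4 = 10
The minimum is 10 s via 229–237–244–255–211.

10 s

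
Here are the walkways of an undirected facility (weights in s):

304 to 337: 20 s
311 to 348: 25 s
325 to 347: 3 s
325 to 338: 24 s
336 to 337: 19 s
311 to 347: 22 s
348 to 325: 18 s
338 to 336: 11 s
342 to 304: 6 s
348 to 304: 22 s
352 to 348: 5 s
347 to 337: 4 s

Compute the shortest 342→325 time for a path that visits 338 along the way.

Shortest 342→338: 342 → 304 → 337 → 336 → 338 = 56
Best 338 to 325: 338 → 325 costing 24
Total via 338: 56 + 24 = 80 s.

80 s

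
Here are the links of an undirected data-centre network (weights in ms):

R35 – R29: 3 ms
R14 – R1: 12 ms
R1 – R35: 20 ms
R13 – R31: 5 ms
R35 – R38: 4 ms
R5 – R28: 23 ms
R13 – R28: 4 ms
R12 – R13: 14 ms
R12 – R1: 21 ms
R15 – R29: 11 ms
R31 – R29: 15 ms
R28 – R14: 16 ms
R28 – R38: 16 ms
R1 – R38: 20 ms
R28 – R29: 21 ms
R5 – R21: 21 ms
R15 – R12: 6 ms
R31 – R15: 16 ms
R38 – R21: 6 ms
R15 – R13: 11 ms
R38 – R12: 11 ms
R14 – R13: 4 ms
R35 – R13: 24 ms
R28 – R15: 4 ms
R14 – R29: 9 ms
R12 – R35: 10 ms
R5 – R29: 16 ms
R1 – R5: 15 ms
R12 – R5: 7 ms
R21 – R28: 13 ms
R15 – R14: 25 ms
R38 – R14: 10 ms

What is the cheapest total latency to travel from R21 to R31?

22 ms

Compare a few routes:
R21 - R38 - R14 - R13 - R31: 6+10+4+5 = 25
R21 - R38 - R35 - R29 - R31: 6+4+3+15 = 28
R21 - R28 - R13 - R31: 13+4+5 = 22
The minimum is 22 ms via R21 - R28 - R13 - R31.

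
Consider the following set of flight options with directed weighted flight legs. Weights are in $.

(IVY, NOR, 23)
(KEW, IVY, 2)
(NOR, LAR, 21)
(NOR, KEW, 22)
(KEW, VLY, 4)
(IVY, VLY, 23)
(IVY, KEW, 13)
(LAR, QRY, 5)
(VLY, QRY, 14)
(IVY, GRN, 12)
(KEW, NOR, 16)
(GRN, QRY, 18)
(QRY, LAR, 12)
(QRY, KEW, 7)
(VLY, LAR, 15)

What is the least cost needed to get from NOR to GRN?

$36

Running Dijkstra from NOR:
NOR: 0
LAR: 21  (via NOR)
KEW: 22  (via NOR)
IVY: 24  (via KEW)
QRY: 26  (via LAR)
VLY: 26  (via KEW)
GRN: 36  (via IVY)
Shortest route: NOR → KEW → IVY → GRN = $36.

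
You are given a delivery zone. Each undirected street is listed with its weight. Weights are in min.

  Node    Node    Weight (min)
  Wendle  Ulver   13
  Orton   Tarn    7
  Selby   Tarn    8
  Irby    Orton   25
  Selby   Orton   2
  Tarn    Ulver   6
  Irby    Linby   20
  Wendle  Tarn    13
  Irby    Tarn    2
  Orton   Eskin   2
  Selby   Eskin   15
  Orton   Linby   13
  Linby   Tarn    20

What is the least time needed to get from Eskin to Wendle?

Settle nodes by increasing distance from Eskin:
Eskin: 0
Orton: 2  (via Eskin)
Selby: 4  (via Orton)
Tarn: 9  (via Orton)
Irby: 11  (via Tarn)
Linby: 15  (via Orton)
Ulver: 15  (via Tarn)
Wendle: 22  (via Tarn)
Shortest route: Eskin–Orton–Tarn–Wendle = 22 min.

22 min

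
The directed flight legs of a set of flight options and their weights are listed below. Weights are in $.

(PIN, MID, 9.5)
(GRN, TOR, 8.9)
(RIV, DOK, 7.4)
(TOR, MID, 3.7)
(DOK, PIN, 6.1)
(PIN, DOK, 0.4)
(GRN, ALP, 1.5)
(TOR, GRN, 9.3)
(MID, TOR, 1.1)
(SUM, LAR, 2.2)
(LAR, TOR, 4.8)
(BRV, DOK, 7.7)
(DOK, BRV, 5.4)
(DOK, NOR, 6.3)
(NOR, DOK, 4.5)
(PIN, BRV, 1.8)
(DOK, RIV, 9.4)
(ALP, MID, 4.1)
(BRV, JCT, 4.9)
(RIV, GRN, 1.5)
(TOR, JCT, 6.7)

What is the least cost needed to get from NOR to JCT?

$14.8

Compare a few routes:
NOR–DOK–BRV–JCT: 4.5+5.4+4.9 = 14.8
NOR–DOK–PIN–BRV–JCT: 4.5+6.1+1.8+4.9 = 17.3
The minimum is $14.8 via NOR–DOK–BRV–JCT.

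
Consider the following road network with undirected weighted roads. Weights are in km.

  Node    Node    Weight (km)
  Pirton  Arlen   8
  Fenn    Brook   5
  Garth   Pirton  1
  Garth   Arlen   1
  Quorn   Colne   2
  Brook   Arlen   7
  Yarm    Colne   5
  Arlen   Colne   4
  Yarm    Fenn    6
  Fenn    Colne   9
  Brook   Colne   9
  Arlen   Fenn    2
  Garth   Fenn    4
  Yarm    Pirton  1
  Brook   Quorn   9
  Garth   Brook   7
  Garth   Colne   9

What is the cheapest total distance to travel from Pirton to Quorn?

Candidate routes:
Pirton–Arlen–Colne–Quorn: 8+4+2 = 14
Pirton–Yarm–Colne–Quorn: 1+5+2 = 8
Pirton–Garth–Colne–Quorn: 1+9+2 = 12
Pirton–Garth–Fenn–Arlen–Colne–Quorn: 1+4+2+4+2 = 13
The minimum is 8 km via Pirton–Yarm–Colne–Quorn.

8 km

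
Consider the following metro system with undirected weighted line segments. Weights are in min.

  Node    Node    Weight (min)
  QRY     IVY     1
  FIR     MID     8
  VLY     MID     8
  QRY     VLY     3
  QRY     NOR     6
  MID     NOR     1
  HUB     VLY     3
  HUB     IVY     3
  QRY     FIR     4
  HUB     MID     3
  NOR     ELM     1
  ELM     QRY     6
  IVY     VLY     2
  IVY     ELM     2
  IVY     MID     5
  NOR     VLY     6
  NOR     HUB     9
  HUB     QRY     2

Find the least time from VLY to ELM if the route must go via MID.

8 min

Best VLY to MID: VLY → HUB → MID costing 6
Best MID to ELM: MID → NOR → ELM costing 2
Total via MID: 6 + 2 = 8 min.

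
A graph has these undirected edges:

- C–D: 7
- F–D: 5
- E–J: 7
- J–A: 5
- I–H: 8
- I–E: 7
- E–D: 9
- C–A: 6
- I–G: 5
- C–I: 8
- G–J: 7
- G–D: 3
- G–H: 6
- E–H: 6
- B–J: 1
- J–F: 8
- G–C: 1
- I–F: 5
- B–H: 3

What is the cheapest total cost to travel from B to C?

9

Compare a few routes:
B → H → G → C: 3+6+1 = 10
B → J → G → C: 1+7+1 = 9
B → J → A → C: 1+5+6 = 12
Cheapest is B → J → G → C at 9.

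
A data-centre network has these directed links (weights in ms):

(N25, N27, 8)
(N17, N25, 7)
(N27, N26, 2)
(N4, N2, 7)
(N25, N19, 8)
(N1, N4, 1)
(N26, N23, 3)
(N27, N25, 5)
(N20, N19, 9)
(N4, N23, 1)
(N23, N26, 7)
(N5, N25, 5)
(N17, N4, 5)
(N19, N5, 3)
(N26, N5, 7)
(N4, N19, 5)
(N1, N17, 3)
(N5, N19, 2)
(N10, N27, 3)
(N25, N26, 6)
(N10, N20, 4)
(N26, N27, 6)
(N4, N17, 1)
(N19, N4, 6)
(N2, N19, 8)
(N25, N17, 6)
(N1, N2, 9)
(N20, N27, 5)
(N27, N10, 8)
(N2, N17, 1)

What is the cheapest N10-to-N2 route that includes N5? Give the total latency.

Shortest N10→N5: N10–N27–N26–N5 = 12
Shortest N5→N2: N5–N19–N4–N2 = 15
Total via N5: 12 + 15 = 27 ms.

27 ms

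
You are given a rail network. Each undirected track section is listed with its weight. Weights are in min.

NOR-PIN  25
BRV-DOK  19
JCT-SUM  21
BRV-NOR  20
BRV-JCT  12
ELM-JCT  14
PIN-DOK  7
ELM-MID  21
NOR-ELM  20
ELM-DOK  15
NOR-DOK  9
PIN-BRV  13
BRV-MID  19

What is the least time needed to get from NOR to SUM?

53 min

Shortest distances from NOR:
NOR: 0
DOK: 9  (via NOR)
PIN: 16  (via DOK)
BRV: 20  (via NOR)
ELM: 20  (via NOR)
JCT: 32  (via BRV)
MID: 39  (via BRV)
SUM: 53  (via JCT)
Shortest route: NOR–BRV–JCT–SUM = 53 min.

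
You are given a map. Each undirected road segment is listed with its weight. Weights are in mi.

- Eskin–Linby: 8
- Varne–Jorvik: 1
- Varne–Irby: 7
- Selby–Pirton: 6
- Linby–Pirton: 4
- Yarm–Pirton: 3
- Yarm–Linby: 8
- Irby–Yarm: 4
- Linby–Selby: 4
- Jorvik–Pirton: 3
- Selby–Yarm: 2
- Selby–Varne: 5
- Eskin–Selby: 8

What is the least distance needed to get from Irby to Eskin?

Running Dijkstra from Irby:
Irby: 0
Yarm: 4  (via Irby)
Selby: 6  (via Yarm)
Pirton: 7  (via Yarm)
Varne: 7  (via Irby)
Jorvik: 8  (via Varne)
Linby: 10  (via Selby)
Eskin: 14  (via Selby)
Shortest route: Irby → Yarm → Selby → Eskin = 14 mi.

14 mi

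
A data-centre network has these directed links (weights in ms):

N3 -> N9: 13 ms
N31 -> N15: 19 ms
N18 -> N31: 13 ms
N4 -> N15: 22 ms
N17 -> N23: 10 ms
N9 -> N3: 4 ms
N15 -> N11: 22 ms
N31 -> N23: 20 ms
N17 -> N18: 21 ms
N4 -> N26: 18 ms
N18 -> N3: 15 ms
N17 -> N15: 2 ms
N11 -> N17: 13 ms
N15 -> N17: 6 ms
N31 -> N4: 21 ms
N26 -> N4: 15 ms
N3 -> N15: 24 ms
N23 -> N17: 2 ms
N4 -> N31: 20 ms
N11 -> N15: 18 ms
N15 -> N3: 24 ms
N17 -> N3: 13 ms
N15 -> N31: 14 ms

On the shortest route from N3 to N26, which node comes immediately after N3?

N15

Candidate routes:
N3–N15–N11–N17–N18–N31–N4–N26: 24+22+13+21+13+21+18 = 132
N3–N15–N31–N4–N26: 24+14+21+18 = 77
N3–N15–N17–N18–N31–N4–N26: 24+6+21+13+21+18 = 103
The minimum is 77 ms via N3–N15–N31–N4–N26.
So from N3 the first move is to N15.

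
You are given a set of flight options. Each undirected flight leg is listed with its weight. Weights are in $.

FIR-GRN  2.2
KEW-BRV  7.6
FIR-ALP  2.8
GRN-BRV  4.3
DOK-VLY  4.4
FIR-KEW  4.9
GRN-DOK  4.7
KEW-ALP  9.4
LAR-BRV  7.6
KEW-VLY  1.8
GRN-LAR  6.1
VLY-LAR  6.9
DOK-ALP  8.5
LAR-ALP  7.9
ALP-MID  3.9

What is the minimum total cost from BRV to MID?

Shortest distances from BRV:
BRV: 0
GRN: 4.3  (via BRV)
FIR: 6.5  (via GRN)
KEW: 7.6  (via BRV)
LAR: 7.6  (via BRV)
DOK: 9  (via GRN)
ALP: 9.3  (via FIR)
VLY: 9.4  (via KEW)
MID: 13.2  (via ALP)
Shortest route: BRV–GRN–FIR–ALP–MID = $13.2.

$13.2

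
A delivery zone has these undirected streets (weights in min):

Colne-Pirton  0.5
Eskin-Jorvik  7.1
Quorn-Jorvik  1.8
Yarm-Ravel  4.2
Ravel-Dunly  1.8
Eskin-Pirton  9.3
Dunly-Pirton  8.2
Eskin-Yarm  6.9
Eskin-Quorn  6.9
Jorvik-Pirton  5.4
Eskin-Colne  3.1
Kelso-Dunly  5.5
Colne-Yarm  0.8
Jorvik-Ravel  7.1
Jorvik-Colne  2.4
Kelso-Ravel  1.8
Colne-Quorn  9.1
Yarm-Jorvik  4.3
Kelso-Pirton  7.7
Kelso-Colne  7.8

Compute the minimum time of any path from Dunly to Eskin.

9.9 min

Enumerating some paths:
Dunly - Ravel - Yarm - Eskin: 1.8+4.2+6.9 = 12.9
Dunly - Ravel - Yarm - Colne - Eskin: 1.8+4.2+0.8+3.1 = 9.9
Dunly - Ravel - Jorvik - Colne - Eskin: 1.8+7.1+2.4+3.1 = 14.4
Dunly - Pirton - Colne - Eskin: 8.2+0.5+3.1 = 11.8
The minimum is 9.9 min via Dunly - Ravel - Yarm - Colne - Eskin.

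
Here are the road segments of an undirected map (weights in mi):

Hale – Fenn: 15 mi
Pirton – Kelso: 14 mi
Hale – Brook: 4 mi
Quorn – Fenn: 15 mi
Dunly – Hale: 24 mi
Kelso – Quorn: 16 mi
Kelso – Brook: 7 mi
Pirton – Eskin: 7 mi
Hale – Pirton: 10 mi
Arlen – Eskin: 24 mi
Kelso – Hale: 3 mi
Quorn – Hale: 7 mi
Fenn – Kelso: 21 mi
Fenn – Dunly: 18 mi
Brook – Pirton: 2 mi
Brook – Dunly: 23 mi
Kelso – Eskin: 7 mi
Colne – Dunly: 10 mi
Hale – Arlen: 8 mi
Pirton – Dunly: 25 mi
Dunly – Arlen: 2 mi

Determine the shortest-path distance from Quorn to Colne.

27 mi

Shortest distances from Quorn:
Quorn: 0
Hale: 7  (via Quorn)
Kelso: 10  (via Hale)
Brook: 11  (via Hale)
Pirton: 13  (via Brook)
Arlen: 15  (via Hale)
Fenn: 15  (via Quorn)
Eskin: 17  (via Kelso)
Dunly: 17  (via Arlen)
Colne: 27  (via Dunly)
Shortest route: Quorn–Hale–Arlen–Dunly–Colne = 27 mi.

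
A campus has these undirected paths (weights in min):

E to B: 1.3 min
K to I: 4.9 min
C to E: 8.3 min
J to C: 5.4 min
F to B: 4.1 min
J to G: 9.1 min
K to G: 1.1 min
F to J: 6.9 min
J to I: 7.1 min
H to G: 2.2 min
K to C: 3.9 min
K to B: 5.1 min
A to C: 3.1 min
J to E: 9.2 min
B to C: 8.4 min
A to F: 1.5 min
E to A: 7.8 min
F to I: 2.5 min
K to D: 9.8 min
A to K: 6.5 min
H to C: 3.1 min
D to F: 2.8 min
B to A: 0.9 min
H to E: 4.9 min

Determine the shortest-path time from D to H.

Enumerating some paths:
D → F → B → E → H: 2.8+4.1+1.3+4.9 = 13.1
D → F → A → B → E → H: 2.8+1.5+0.9+1.3+4.9 = 11.4
D → F → A → C → H: 2.8+1.5+3.1+3.1 = 10.5
The minimum is 10.5 min via D → F → A → C → H.

10.5 min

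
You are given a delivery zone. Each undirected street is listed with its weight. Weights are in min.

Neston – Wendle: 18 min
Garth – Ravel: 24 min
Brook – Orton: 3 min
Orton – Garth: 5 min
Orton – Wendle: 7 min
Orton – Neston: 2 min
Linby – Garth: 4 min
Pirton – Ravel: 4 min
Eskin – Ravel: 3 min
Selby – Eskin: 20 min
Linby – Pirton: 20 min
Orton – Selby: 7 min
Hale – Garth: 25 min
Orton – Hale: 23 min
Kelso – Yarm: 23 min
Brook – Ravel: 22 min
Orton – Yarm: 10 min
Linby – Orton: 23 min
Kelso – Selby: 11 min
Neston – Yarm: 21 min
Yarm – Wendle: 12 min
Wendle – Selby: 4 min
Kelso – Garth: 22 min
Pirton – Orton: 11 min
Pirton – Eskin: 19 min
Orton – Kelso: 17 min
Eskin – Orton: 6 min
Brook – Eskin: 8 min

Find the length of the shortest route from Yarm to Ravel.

Candidate routes:
Yarm → Orton → Brook → Eskin → Ravel: 10+3+8+3 = 24
Yarm → Orton → Eskin → Ravel: 10+6+3 = 19
Yarm → Wendle → Orton → Eskin → Ravel: 12+7+6+3 = 28
Yarm → Orton → Pirton → Ravel: 10+11+4 = 25
Cheapest is Yarm → Orton → Eskin → Ravel at 19 min.

19 min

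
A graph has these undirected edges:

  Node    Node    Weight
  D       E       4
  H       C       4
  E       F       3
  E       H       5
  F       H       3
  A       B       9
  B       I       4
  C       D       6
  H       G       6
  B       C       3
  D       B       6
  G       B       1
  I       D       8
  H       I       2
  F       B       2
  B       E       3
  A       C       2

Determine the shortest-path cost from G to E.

4

Running Dijkstra from G:
G: 0
B: 1  (via G)
F: 3  (via B)
C: 4  (via B)
E: 4  (via B)
Shortest route: G–B–E = 4.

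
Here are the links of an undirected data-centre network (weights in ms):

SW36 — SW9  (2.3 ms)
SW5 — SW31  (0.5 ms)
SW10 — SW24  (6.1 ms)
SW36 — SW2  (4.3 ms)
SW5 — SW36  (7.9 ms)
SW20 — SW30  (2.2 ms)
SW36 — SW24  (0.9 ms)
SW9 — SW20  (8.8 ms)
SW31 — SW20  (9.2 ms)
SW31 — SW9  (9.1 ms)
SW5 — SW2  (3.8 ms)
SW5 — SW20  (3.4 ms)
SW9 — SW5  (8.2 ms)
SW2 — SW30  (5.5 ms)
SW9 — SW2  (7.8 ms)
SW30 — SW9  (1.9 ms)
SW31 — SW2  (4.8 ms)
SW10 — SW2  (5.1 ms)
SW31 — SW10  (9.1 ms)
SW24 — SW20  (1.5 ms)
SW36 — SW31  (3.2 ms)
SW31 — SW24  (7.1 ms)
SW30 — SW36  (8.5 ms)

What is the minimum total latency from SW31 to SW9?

Shortest distances from SW31:
SW31: 0
SW5: 0.5  (via SW31)
SW36: 3.2  (via SW31)
SW20: 3.9  (via SW5)
SW24: 4.1  (via SW36)
SW2: 4.3  (via SW5)
SW9: 5.5  (via SW36)
Shortest route: SW31 → SW36 → SW9 = 5.5 ms.

5.5 ms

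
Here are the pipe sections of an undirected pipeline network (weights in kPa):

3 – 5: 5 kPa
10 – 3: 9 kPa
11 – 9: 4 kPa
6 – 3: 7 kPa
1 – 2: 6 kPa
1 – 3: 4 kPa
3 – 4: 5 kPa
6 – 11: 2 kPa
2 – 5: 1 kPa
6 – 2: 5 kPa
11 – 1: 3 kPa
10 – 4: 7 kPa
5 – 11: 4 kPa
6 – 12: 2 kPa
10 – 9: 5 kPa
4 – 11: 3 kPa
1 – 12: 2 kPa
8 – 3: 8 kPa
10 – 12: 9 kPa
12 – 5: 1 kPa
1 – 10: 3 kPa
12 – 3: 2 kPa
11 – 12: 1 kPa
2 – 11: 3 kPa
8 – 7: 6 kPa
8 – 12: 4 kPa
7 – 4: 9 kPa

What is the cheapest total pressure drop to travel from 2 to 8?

Shortest distances from 2:
2: 0
5: 1  (via 2)
12: 2  (via 5)
11: 3  (via 2)
1: 4  (via 12)
3: 4  (via 12)
6: 4  (via 12)
4: 6  (via 11)
8: 6  (via 12)
Shortest route: 2–5–12–8 = 6 kPa.

6 kPa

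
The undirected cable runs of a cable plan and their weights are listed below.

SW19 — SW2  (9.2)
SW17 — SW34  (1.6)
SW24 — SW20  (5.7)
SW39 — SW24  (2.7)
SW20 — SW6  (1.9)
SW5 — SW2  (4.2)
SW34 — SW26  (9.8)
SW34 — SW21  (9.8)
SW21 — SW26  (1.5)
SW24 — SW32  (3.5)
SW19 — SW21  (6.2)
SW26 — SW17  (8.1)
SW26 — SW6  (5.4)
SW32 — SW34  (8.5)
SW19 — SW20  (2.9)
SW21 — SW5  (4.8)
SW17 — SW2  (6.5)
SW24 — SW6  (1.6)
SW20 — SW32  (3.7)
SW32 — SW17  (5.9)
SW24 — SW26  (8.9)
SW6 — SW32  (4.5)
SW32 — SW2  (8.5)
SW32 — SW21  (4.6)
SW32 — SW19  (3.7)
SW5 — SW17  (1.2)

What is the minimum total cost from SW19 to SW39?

9.1

Candidate routes:
SW19–SW32–SW6–SW24–SW39: 3.7+4.5+1.6+2.7 = 12.5
SW19–SW20–SW24–SW39: 2.9+5.7+2.7 = 11.3
SW19–SW32–SW24–SW39: 3.7+3.5+2.7 = 9.9
SW19–SW20–SW6–SW24–SW39: 2.9+1.9+1.6+2.7 = 9.1
Cheapest is SW19–SW20–SW6–SW24–SW39 at 9.1.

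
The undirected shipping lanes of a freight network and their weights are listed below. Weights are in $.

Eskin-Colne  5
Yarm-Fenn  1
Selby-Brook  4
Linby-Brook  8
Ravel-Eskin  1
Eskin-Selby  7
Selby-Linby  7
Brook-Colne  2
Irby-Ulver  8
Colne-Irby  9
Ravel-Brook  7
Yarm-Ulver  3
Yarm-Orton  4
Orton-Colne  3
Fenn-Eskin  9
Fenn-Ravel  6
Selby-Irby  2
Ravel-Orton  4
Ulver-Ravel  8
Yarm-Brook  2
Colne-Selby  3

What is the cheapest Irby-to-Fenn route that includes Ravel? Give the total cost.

$16

Shortest Irby→Ravel: Irby → Selby → Eskin → Ravel = 10
Shortest Ravel→Fenn: Ravel → Fenn = 6
Total via Ravel: 10 + 6 = $16.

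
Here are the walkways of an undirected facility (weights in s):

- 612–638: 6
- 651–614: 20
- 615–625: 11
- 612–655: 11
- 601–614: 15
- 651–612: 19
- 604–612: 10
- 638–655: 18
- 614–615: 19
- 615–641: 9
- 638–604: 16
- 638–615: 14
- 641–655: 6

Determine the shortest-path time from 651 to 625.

Running Dijkstra from 651:
651: 0
612: 19  (via 651)
614: 20  (via 651)
638: 25  (via 612)
604: 29  (via 612)
655: 30  (via 612)
601: 35  (via 614)
641: 36  (via 655)
615: 39  (via 614)
625: 50  (via 615)
Shortest route: 651–614–615–625 = 50 s.

50 s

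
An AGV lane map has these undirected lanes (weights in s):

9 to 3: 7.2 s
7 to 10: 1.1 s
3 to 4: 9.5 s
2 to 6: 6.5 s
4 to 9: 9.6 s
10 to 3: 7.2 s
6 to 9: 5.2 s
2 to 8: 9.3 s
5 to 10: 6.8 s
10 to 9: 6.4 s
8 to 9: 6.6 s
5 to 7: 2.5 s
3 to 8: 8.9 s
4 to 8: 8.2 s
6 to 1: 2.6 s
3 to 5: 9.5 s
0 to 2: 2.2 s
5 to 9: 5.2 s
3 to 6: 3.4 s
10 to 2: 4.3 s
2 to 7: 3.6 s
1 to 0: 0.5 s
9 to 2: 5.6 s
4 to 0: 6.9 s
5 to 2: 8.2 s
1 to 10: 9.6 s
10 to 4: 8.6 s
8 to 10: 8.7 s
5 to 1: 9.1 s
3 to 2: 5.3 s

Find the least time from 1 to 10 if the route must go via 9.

14.2 s

Shortest 1→9: 1 → 6 → 9 = 7.8
Best 9 to 10: 9 → 10 costing 6.4
Total via 9: 7.8 + 6.4 = 14.2 s.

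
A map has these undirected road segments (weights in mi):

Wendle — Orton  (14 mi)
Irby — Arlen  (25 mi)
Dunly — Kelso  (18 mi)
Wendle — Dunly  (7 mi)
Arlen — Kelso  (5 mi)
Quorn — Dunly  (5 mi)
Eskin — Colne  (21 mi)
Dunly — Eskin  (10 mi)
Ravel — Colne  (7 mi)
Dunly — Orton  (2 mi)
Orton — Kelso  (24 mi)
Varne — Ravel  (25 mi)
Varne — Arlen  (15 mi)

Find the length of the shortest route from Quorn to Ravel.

Compare a few routes:
Quorn → Dunly → Kelso → Arlen → Varne → Ravel: 5+18+5+15+25 = 68
Quorn → Dunly → Eskin → Colne → Ravel: 5+10+21+7 = 43
Cheapest is Quorn → Dunly → Eskin → Colne → Ravel at 43 mi.

43 mi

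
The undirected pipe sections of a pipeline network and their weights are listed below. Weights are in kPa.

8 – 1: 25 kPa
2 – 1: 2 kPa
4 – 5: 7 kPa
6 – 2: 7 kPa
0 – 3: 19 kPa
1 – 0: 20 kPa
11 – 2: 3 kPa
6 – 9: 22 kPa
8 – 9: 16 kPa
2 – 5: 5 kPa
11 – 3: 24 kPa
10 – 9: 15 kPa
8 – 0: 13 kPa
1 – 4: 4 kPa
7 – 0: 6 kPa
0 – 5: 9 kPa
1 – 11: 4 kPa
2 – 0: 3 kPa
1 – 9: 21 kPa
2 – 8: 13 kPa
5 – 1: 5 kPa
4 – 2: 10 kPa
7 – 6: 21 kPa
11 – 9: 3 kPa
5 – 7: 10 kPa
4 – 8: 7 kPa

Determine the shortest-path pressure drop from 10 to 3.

Settle nodes by increasing distance from 10:
10: 0
9: 15  (via 10)
11: 18  (via 9)
2: 21  (via 11)
1: 22  (via 11)
0: 24  (via 2)
4: 26  (via 1)
5: 26  (via 2)
6: 28  (via 2)
7: 30  (via 0)
8: 31  (via 9)
3: 42  (via 11)
Shortest route: 10 → 9 → 11 → 3 = 42 kPa.

42 kPa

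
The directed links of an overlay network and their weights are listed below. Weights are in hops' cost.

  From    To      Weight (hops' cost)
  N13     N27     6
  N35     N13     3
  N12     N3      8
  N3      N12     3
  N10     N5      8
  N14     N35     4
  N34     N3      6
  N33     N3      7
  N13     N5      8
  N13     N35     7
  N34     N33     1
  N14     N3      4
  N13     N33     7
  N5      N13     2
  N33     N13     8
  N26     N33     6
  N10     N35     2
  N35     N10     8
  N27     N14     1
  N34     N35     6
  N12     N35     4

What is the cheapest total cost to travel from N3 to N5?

18 hops' cost

Settle nodes by increasing distance from N3:
N3: 0
N12: 3  (via N3)
N35: 7  (via N12)
N13: 10  (via N35)
N10: 15  (via N35)
N27: 16  (via N13)
N14: 17  (via N27)
N33: 17  (via N13)
N5: 18  (via N13)
Shortest route: N3–N12–N35–N13–N5 = 18 hops' cost.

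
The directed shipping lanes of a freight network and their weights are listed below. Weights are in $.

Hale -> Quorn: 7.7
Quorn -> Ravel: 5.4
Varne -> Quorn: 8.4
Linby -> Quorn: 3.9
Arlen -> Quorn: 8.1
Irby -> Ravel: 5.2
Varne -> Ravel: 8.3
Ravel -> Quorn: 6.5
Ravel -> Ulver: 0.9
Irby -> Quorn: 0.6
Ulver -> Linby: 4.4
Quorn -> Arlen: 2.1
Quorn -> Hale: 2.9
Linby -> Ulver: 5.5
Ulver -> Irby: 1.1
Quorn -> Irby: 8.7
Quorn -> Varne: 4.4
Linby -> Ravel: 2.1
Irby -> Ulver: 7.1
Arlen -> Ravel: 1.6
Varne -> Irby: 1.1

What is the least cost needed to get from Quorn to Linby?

Settle nodes by increasing distance from Quorn:
Quorn: 0
Arlen: 2.1  (via Quorn)
Hale: 2.9  (via Quorn)
Ravel: 3.7  (via Arlen)
Varne: 4.4  (via Quorn)
Ulver: 4.6  (via Ravel)
Irby: 5.5  (via Varne)
Linby: 9  (via Ulver)
Shortest route: Quorn–Arlen–Ravel–Ulver–Linby = $9.

$9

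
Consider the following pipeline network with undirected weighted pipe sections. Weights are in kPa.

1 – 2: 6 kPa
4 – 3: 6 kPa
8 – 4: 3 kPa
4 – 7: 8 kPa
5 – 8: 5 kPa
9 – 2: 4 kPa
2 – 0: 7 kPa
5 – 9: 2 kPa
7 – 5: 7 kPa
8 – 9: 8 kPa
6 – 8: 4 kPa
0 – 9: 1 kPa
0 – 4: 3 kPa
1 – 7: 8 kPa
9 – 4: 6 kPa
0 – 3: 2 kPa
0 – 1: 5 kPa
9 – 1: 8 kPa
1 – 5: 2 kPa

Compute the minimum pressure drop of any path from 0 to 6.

10 kPa

Shortest distances from 0:
0: 0
9: 1  (via 0)
3: 2  (via 0)
4: 3  (via 0)
5: 3  (via 9)
1: 5  (via 0)
2: 5  (via 9)
8: 6  (via 4)
6: 10  (via 8)
Shortest route: 0–4–8–6 = 10 kPa.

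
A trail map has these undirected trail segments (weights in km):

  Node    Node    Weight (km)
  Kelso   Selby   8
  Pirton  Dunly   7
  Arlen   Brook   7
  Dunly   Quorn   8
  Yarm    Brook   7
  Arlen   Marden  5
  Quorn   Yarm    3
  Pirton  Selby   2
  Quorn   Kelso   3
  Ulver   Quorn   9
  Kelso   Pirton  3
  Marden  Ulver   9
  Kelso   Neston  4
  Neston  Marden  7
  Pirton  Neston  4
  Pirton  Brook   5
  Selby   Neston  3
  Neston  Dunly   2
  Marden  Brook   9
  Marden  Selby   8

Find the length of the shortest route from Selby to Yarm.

11 km

Candidate routes:
Selby–Pirton–Brook–Yarm: 2+5+7 = 14
Selby–Neston–Kelso–Quorn–Yarm: 3+4+3+3 = 13
Selby–Pirton–Kelso–Quorn–Yarm: 2+3+3+3 = 11
Cheapest is Selby–Pirton–Kelso–Quorn–Yarm at 11 km.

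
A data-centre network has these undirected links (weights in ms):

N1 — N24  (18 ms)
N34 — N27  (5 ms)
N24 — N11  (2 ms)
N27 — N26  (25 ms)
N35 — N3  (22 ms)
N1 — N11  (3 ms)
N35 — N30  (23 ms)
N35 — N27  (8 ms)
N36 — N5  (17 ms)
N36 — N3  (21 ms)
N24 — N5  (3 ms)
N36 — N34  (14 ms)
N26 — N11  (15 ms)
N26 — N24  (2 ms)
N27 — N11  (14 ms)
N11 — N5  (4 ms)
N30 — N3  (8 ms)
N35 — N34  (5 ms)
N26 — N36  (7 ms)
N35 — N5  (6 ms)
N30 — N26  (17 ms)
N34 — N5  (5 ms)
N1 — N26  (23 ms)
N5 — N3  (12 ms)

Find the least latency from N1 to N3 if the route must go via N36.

35 ms

Best N1 to N36: N1 → N11 → N24 → N26 → N36 costing 14
Shortest N36→N3: N36 → N3 = 21
Total via N36: 14 + 21 = 35 ms.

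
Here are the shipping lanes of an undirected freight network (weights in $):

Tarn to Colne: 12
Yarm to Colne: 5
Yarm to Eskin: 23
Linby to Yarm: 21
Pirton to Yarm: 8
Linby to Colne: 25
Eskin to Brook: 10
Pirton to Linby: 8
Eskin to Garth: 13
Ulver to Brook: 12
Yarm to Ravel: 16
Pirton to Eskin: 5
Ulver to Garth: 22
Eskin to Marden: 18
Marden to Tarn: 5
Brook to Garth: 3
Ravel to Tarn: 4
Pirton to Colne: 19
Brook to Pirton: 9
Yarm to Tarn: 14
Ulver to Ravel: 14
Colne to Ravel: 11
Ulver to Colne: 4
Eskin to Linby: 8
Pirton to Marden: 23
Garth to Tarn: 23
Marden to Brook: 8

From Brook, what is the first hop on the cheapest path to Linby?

Enumerating some paths:
Brook - Pirton - Linby: 9+8 = 17
Brook - Eskin - Linby: 10+8 = 18
Cheapest is Brook - Pirton - Linby at $17.
So from Brook the first move is to Pirton.

Pirton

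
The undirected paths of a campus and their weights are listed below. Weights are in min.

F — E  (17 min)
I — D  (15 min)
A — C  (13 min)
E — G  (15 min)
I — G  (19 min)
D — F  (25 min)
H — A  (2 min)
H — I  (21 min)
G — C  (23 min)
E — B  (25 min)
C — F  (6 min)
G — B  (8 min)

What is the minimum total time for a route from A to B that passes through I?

Best A to I: A → H → I costing 23
Shortest I→B: I → G → B = 27
Total via I: 23 + 27 = 50 min.

50 min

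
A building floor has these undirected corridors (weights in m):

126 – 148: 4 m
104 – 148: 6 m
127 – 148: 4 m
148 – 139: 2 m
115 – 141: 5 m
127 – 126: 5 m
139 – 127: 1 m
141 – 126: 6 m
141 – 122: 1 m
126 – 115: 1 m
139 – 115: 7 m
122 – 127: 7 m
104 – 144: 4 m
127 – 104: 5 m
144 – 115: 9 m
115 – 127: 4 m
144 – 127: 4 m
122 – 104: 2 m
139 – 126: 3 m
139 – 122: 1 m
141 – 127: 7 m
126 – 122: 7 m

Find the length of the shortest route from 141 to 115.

5 m

Enumerating some paths:
141 - 115: 5 = 5
141 - 122 - 139 - 127 - 115: 1+1+1+4 = 7
141 - 122 - 139 - 126 - 115: 1+1+3+1 = 6
Cheapest is 141 - 115 at 5 m.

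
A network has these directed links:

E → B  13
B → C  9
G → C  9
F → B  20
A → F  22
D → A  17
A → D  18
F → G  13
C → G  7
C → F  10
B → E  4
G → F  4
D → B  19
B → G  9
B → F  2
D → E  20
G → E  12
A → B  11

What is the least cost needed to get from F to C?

Running Dijkstra from F:
F: 0
G: 13  (via F)
B: 20  (via F)
C: 22  (via G)
Shortest route: F–G–C = 22.

22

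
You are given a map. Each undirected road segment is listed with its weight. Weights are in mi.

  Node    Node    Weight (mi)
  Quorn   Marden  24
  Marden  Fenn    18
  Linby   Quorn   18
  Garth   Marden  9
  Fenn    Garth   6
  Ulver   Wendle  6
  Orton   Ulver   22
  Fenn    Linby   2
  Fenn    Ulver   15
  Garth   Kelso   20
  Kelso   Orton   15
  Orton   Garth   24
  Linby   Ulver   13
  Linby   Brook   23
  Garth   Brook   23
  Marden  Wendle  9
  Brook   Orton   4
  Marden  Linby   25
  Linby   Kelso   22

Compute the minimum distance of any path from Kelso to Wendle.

38 mi

Candidate routes:
Kelso → Garth → Marden → Wendle: 20+9+9 = 38
Kelso → Linby → Ulver → Wendle: 22+13+6 = 41
Cheapest is Kelso → Garth → Marden → Wendle at 38 mi.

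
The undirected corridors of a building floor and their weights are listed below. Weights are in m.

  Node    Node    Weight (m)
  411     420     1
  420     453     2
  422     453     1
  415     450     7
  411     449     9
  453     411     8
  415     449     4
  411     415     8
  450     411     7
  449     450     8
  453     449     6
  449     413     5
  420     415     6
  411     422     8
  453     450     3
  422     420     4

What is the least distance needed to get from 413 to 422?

12 m

Running Dijkstra from 413:
413: 0
449: 5  (via 413)
415: 9  (via 449)
453: 11  (via 449)
422: 12  (via 453)
Shortest route: 413 → 449 → 453 → 422 = 12 m.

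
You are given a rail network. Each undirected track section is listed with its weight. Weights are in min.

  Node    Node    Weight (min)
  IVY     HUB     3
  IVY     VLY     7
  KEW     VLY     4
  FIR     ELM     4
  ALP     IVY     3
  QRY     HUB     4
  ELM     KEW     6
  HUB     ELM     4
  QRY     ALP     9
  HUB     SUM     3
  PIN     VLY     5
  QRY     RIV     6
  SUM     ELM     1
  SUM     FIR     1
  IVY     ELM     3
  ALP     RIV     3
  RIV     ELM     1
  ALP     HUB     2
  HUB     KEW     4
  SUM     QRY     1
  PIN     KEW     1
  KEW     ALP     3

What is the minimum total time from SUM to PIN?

8 min

Settle nodes by increasing distance from SUM:
SUM: 0
QRY: 1  (via SUM)
FIR: 1  (via SUM)
ELM: 1  (via SUM)
RIV: 2  (via ELM)
HUB: 3  (via SUM)
IVY: 4  (via ELM)
ALP: 5  (via RIV)
KEW: 7  (via ELM)
PIN: 8  (via KEW)
Shortest route: SUM–ELM–KEW–PIN = 8 min.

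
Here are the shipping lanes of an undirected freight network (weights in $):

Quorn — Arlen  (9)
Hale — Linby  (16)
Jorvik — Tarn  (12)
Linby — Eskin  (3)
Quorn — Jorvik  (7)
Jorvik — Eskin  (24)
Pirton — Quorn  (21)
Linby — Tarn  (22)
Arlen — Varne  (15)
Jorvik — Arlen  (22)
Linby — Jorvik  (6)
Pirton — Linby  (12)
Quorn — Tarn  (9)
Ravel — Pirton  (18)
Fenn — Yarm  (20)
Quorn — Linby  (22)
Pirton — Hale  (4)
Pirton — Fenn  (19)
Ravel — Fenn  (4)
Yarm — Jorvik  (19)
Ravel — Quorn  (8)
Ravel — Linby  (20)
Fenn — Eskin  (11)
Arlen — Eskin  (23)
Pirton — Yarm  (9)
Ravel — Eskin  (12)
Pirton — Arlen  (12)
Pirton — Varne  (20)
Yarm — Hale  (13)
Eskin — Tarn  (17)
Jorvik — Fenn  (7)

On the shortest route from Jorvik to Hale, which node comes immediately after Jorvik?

Linby

Candidate routes:
Jorvik - Quorn - Arlen - Pirton - Hale: 7+9+12+4 = 32
Jorvik - Quorn - Pirton - Hale: 7+21+4 = 32
Jorvik - Linby - Hale: 6+16 = 22
Jorvik - Fenn - Pirton - Hale: 7+19+4 = 30
Cheapest is Jorvik - Linby - Hale at $22.
So from Jorvik the first move is to Linby.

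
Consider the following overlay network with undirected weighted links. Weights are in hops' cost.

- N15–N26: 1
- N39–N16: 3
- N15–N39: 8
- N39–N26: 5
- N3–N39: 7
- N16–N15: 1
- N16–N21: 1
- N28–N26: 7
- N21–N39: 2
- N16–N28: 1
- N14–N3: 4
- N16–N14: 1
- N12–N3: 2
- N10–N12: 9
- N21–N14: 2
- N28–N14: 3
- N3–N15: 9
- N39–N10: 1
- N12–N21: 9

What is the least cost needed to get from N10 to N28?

Compare a few routes:
N10–N39–N21–N14–N16–N28: 1+2+2+1+1 = 7
N10–N39–N16–N28: 1+3+1 = 5
The minimum is 5 hops' cost via N10–N39–N16–N28.

5 hops' cost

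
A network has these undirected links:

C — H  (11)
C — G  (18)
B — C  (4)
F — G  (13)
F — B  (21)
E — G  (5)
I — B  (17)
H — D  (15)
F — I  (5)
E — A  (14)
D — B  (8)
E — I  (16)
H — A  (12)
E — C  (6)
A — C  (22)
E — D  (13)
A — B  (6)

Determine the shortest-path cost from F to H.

Running Dijkstra from F:
F: 0
I: 5  (via F)
G: 13  (via F)
E: 18  (via G)
B: 21  (via F)
C: 24  (via E)
A: 27  (via B)
D: 29  (via B)
H: 35  (via C)
Shortest route: F–G–E–C–H = 35.

35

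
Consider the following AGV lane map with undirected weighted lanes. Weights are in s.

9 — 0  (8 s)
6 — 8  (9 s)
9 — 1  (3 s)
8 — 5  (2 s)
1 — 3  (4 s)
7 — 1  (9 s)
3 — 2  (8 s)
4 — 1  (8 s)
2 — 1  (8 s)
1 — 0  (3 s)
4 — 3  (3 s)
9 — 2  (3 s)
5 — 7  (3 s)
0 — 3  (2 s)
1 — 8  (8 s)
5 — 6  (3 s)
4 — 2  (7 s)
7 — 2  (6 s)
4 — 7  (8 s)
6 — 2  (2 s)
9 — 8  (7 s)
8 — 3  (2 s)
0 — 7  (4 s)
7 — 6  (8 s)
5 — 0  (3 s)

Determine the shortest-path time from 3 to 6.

7 s

Candidate routes:
3–0–5–6: 2+3+3 = 8
3–8–5–6: 2+2+3 = 7
The minimum is 7 s via 3–8–5–6.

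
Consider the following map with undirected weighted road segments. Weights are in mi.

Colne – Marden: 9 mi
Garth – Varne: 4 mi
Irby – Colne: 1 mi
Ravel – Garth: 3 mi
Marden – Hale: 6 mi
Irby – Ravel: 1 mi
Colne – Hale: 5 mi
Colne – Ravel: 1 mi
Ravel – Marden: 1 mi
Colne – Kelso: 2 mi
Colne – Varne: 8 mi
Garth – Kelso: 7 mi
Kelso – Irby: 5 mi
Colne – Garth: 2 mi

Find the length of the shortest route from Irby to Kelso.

Shortest distances from Irby:
Irby: 0
Colne: 1  (via Irby)
Ravel: 1  (via Irby)
Marden: 2  (via Ravel)
Garth: 3  (via Colne)
Kelso: 3  (via Colne)
Shortest route: Irby → Colne → Kelso = 3 mi.

3 mi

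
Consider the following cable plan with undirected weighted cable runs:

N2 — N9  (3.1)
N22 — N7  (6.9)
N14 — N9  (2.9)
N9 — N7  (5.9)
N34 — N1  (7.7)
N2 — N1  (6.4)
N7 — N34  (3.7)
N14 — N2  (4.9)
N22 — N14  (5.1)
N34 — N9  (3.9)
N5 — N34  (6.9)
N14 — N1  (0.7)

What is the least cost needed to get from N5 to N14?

13.7

Shortest distances from N5:
N5: 0
N34: 6.9  (via N5)
N7: 10.6  (via N34)
N9: 10.8  (via N34)
N14: 13.7  (via N9)
Shortest route: N5 → N34 → N9 → N14 = 13.7.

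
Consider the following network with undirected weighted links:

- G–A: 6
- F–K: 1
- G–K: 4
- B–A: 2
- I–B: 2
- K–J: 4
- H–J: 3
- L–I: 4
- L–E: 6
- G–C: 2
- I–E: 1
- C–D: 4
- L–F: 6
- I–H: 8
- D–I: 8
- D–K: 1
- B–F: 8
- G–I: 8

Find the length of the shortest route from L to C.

12

Compare a few routes:
L → F → K → D → C: 6+1+1+4 = 12
L → F → K → G → C: 6+1+4+2 = 13
Cheapest is L → F → K → D → C at 12.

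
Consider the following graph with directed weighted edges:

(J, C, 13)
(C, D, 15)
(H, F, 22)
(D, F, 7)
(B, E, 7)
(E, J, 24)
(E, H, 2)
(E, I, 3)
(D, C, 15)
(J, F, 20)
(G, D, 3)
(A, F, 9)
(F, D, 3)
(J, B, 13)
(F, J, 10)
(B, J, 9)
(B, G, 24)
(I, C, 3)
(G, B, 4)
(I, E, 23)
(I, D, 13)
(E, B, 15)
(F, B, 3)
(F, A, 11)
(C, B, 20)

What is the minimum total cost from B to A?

40

Shortest distances from B:
B: 0
E: 7  (via B)
H: 9  (via E)
J: 9  (via B)
I: 10  (via E)
C: 13  (via I)
D: 23  (via I)
G: 24  (via B)
F: 29  (via J)
A: 40  (via F)
Shortest route: B–J–F–A = 40.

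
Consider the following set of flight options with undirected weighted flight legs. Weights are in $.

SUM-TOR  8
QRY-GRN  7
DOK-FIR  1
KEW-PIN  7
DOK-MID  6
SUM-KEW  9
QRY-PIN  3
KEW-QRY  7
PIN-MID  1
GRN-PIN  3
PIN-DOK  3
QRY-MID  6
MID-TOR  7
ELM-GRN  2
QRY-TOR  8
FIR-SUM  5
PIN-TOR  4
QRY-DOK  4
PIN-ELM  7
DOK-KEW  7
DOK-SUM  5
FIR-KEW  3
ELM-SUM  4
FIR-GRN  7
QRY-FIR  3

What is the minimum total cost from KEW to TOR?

$11

Compare a few routes:
KEW–FIR–QRY–PIN–TOR: 3+3+3+4 = 13
KEW–PIN–TOR: 7+4 = 11
KEW–FIR–QRY–TOR: 3+3+8 = 14
The minimum is $11 via KEW–PIN–TOR.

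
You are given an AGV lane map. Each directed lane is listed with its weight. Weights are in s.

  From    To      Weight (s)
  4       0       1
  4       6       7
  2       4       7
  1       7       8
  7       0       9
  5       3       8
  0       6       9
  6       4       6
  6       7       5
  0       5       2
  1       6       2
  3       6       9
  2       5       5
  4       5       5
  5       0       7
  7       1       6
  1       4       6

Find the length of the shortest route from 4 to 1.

Shortest distances from 4:
4: 0
0: 1  (via 4)
5: 3  (via 0)
6: 7  (via 4)
3: 11  (via 5)
7: 12  (via 6)
1: 18  (via 7)
Shortest route: 4 → 6 → 7 → 1 = 18 s.

18 s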